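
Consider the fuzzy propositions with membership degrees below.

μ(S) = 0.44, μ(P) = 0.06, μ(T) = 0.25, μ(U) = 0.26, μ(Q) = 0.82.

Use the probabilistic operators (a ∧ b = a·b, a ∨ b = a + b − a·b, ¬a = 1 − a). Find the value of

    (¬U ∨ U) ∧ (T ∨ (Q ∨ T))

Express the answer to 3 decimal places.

0.726

¬U = 1 − 0.2600 = 0.7400
¬U ∨ U = a + b − a·b on (0.7400, 0.2600) = 0.8076
Q ∨ T = a + b − a·b on (0.8200, 0.2500) = 0.8650
T ∨ (Q ∨ T) = a + b − a·b on (0.2500, 0.8650) = 0.8987
(¬U ∨ U) ∧ (T ∨ (Q ∨ T)) = a·b on (0.8076, 0.8987) = 0.7258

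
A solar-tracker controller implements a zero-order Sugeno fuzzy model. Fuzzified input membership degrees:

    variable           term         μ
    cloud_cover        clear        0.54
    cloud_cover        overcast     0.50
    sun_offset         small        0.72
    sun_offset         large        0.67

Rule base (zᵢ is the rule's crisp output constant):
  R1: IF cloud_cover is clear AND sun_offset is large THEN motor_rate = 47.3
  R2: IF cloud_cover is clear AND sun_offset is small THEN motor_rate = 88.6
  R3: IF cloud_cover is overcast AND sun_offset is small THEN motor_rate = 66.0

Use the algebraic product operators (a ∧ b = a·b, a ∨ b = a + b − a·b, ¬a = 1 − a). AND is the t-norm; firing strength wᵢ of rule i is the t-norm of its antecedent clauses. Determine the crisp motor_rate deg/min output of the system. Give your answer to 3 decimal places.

R1 (z=47.3): clear=0.54, large=0.67; AND[a·b] → w = 0.3618
R2 (z=88.6): clear=0.54, small=0.72; AND[a·b] → w = 0.3888
R3 (z=66.0): overcast=0.50, small=0.72; AND[a·b] → w = 0.3600
Weighted average = (0.3618·47.3 + 0.3888·88.6 + 0.3600·66.0) / (0.3618 + 0.3888 + 0.3600)
  = 75.3208 / 1.1106 = 67.820

67.820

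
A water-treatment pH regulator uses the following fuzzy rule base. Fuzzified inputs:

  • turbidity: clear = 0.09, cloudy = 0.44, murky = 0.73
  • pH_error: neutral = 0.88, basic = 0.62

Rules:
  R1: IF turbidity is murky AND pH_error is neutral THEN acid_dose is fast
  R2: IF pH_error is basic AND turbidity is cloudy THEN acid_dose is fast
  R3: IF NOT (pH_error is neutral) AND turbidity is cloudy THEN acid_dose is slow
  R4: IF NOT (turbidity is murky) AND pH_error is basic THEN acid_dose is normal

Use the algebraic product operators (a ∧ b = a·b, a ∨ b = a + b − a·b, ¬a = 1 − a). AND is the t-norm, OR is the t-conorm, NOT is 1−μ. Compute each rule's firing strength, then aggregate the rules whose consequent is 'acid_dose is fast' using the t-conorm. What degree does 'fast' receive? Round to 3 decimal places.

R1: murky=0.73, neutral=0.88; AND[a·b] → w = 0.6424
R2: basic=0.62, cloudy=0.44; AND[a·b] → w = 0.2728
R3: ¬neutral=1−0.88=0.12, cloudy=0.44; AND[a·b] → w = 0.0528
R4: ¬murky=1−0.73=0.27, basic=0.62; AND[a·b] → w = 0.1674
Rules with consequent 'fast': {R1, R2} → strengths 0.6424, 0.2728
Aggregate via t-conorm [a + b − a·b]: 0.7400

0.740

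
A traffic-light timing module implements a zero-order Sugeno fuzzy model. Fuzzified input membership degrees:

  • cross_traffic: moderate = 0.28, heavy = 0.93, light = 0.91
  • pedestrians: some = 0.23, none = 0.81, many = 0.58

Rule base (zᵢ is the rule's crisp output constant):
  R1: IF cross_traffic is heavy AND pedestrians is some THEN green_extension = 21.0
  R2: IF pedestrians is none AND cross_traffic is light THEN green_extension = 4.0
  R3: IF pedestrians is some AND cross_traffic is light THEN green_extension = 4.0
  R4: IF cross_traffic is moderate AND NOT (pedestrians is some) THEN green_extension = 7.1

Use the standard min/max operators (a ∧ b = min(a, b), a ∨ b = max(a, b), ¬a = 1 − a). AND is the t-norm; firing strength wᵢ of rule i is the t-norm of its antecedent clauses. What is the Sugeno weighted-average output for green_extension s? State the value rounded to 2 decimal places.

R1 (z=21.0): heavy=0.93, some=0.23; AND[min(a, b)] → w = 0.23
R2 (z=4.0): none=0.81, light=0.91; AND[min(a, b)] → w = 0.81
R3 (z=4.0): some=0.23, light=0.91; AND[min(a, b)] → w = 0.23
R4 (z=7.1): moderate=0.28, ¬some=1−0.23=0.77; AND[min(a, b)] → w = 0.28
Weighted average = (0.23·21.0 + 0.81·4.0 + 0.23·4.0 + 0.28·7.1) / (0.23 + 0.81 + 0.23 + 0.28)
  = 10.9780 / 1.5500 = 7.08

7.08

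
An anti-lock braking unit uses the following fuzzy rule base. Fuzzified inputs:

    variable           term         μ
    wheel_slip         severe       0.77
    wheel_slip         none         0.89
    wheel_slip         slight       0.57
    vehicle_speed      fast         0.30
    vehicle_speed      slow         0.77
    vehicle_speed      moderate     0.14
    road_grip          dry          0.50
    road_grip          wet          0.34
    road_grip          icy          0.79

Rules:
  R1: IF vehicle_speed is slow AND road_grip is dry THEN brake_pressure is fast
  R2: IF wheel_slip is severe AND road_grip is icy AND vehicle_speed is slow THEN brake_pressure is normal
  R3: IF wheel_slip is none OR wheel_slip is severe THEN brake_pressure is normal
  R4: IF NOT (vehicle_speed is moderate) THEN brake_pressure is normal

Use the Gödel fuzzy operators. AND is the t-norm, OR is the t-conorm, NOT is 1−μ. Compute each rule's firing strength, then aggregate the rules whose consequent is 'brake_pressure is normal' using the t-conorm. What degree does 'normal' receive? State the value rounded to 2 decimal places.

R1: slow=0.77, dry=0.50; AND[min(a, b)] → w = 0.50
R2: severe=0.77, icy=0.79, slow=0.77; AND[min(a, b)] → w = 0.77
R3: none=0.89, severe=0.77; OR[max(a, b)] → w = 0.89
R4: ¬moderate=1−0.14=0.86 → w = 0.86
Rules with consequent 'normal': {R2, R3, R4} → strengths 0.77, 0.89, 0.86
Aggregate via t-conorm [max(a, b)]: 0.89

0.89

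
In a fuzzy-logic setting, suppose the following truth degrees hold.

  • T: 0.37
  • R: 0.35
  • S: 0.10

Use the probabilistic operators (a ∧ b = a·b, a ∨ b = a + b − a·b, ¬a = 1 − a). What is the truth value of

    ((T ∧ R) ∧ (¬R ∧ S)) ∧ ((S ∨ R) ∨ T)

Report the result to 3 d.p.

T ∧ R = a·b on (0.3700, 0.3500) = 0.1295
¬R = 1 − 0.3500 = 0.6500
¬R ∧ S = a·b on (0.6500, 0.1000) = 0.0650
(T ∧ R) ∧ (¬R ∧ S) = a·b on (0.1295, 0.0650) = 0.0084
S ∨ R = a + b − a·b on (0.1000, 0.3500) = 0.4150
(S ∨ R) ∨ T = a + b − a·b on (0.4150, 0.3700) = 0.6314
((T ∧ R) ∧ (¬R ∧ S)) ∧ ((S ∨ R) ∨ T) = a·b on (0.0084, 0.6314) = 0.0053

0.005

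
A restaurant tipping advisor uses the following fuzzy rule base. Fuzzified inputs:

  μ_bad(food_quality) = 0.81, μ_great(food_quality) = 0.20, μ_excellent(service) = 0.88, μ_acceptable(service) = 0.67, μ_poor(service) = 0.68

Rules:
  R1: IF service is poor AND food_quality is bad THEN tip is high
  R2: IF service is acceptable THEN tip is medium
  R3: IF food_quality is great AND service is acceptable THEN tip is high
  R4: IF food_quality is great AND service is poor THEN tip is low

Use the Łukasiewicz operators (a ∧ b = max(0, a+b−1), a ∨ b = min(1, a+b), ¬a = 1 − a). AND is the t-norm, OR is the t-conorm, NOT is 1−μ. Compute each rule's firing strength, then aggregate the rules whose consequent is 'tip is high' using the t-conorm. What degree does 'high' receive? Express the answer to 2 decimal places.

0.49

R1: poor=0.68, bad=0.81; AND[max(0, a+b−1)] → w = 0.49
R2: acceptable=0.67 → w = 0.67
R3: great=0.20, acceptable=0.67; AND[max(0, a+b−1)] → w = 0.00
R4: great=0.20, poor=0.68; AND[max(0, a+b−1)] → w = 0.00
Rules with consequent 'high': {R1, R3} → strengths 0.49, 0.00
Aggregate via t-conorm [min(1, a+b)]: 0.49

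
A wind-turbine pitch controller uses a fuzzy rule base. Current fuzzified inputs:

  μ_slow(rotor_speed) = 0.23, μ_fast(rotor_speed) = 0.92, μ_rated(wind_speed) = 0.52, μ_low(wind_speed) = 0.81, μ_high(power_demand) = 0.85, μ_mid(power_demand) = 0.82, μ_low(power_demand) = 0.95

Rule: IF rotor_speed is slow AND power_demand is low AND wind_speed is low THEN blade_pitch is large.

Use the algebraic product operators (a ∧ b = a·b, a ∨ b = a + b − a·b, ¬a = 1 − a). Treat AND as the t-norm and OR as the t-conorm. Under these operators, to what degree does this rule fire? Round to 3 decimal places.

firing strength: slow=0.23, low=0.95, low=0.81; AND[a·b] → w = 0.1770

0.177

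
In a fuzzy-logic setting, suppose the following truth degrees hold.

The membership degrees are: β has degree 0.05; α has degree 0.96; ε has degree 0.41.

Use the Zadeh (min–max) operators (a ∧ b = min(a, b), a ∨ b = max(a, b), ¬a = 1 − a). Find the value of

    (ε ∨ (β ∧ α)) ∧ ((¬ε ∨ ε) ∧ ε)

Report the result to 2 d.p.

β ∧ α = min(a, b) on (0.05, 0.96) = 0.05
ε ∨ (β ∧ α) = max(a, b) on (0.41, 0.05) = 0.41
¬ε = 1 − 0.41 = 0.59
¬ε ∨ ε = max(a, b) on (0.59, 0.41) = 0.59
(¬ε ∨ ε) ∧ ε = min(a, b) on (0.59, 0.41) = 0.41
(ε ∨ (β ∧ α)) ∧ ((¬ε ∨ ε) ∧ ε) = min(a, b) on (0.41, 0.41) = 0.41

0.41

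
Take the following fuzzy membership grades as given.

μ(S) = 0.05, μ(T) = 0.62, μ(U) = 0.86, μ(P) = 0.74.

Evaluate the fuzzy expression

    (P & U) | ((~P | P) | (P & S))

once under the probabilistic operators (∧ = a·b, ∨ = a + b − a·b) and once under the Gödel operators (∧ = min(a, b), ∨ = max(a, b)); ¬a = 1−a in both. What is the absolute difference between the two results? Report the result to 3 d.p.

Under probabilistic:
  P & U = a·b on (0.7400, 0.8600) = 0.6364
  ~P = 1 − 0.7400 = 0.2600
  ~P | P = a + b − a·b on (0.2600, 0.7400) = 0.8076
  P & S = a·b on (0.7400, 0.0500) = 0.0370
  (~P | P) | (P & S) = a + b − a·b on (0.8076, 0.0370) = 0.8147
  (P & U) | ((~P | P) | (P & S)) = a + b − a·b on (0.6364, 0.8147) = 0.9326
  → value = 0.9326
Under Gödel:
  P & U = min(a, b) on (0.74, 0.86) = 0.74
  ~P = 1 − 0.74 = 0.26
  ~P | P = max(a, b) on (0.26, 0.74) = 0.74
  P & S = min(a, b) on (0.74, 0.05) = 0.05
  (~P | P) | (P & S) = max(a, b) on (0.74, 0.05) = 0.74
  (P & U) | ((~P | P) | (P & S)) = max(a, b) on (0.74, 0.74) = 0.74
  → value = 0.7400
|0.9326 − 0.7400| = 0.193

0.193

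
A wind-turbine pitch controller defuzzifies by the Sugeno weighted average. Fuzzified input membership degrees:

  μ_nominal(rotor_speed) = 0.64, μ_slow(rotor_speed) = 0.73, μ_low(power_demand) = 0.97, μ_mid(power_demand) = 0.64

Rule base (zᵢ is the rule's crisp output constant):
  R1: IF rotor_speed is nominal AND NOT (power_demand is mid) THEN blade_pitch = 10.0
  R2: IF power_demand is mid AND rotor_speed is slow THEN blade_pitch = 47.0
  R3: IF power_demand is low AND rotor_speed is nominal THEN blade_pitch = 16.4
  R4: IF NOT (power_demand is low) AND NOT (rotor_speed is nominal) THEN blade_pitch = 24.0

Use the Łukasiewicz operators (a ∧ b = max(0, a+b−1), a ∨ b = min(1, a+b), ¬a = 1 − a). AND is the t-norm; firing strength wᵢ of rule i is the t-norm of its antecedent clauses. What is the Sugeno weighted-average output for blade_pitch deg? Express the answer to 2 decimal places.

27.95

R1 (z=10.0): nominal=0.64, ¬mid=1−0.64=0.36; AND[max(0, a+b−1)] → w = 0.00
R2 (z=47.0): mid=0.64, slow=0.73; AND[max(0, a+b−1)] → w = 0.37
R3 (z=16.4): low=0.97, nominal=0.64; AND[max(0, a+b−1)] → w = 0.61
R4 (z=24.0): ¬low=1−0.97=0.03, ¬nominal=1−0.64=0.36; AND[max(0, a+b−1)] → w = 0.00
Weighted average = (0.00·10.0 + 0.37·47.0 + 0.61·16.4 + 0.00·24.0) / (0.00 + 0.37 + 0.61 + 0.00)
  = 27.3940 / 0.9800 = 27.95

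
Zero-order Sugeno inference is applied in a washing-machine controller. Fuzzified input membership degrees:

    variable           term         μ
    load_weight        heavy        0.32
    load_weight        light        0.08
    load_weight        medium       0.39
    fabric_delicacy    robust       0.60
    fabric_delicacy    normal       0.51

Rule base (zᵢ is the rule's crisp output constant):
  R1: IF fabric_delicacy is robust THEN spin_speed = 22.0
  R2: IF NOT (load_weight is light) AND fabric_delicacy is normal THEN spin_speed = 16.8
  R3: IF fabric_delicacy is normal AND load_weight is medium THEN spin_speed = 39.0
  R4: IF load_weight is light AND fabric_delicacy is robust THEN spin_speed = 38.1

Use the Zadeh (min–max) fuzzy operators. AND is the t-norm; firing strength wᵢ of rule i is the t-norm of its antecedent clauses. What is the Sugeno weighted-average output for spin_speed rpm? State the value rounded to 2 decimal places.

25.33

R1 (z=22.0): robust=0.60 → w = 0.60
R2 (z=16.8): ¬light=1−0.08=0.92, normal=0.51; AND[min(a, b)] → w = 0.51
R3 (z=39.0): normal=0.51, medium=0.39; AND[min(a, b)] → w = 0.39
R4 (z=38.1): light=0.08, robust=0.60; AND[min(a, b)] → w = 0.08
Weighted average = (0.60·22.0 + 0.51·16.8 + 0.39·39.0 + 0.08·38.1) / (0.60 + 0.51 + 0.39 + 0.08)
  = 40.0260 / 1.5800 = 25.33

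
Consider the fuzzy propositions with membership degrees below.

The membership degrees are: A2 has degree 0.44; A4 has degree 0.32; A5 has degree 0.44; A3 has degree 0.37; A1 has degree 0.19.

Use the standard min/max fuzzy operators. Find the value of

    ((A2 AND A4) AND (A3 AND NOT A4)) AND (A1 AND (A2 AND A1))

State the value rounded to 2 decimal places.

0.19

A2 AND A4 = min(a, b) on (0.44, 0.32) = 0.32
NOT A4 = 1 − 0.32 = 0.68
A3 AND NOT A4 = min(a, b) on (0.37, 0.68) = 0.37
(A2 AND A4) AND (A3 AND NOT A4) = min(a, b) on (0.32, 0.37) = 0.32
A2 AND A1 = min(a, b) on (0.44, 0.19) = 0.19
A1 AND (A2 AND A1) = min(a, b) on (0.19, 0.19) = 0.19
((A2 AND A4) AND (A3 AND NOT A4)) AND (A1 AND (A2 AND A1)) = min(a, b) on (0.32, 0.19) = 0.19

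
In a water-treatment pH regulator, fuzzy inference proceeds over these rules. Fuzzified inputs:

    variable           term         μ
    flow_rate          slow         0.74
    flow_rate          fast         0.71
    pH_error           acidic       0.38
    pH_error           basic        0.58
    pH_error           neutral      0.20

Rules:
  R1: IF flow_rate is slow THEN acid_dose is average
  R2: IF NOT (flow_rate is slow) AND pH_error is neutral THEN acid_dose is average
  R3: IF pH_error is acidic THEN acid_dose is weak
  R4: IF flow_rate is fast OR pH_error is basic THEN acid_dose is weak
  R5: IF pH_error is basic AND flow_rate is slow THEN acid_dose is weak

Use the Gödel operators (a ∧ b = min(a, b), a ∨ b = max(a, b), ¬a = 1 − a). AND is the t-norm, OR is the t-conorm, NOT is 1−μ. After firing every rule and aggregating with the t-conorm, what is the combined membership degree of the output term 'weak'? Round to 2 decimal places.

0.71

R1: slow=0.74 → w = 0.74
R2: ¬slow=1−0.74=0.26, neutral=0.20; AND[min(a, b)] → w = 0.20
R3: acidic=0.38 → w = 0.38
R4: fast=0.71, basic=0.58; OR[max(a, b)] → w = 0.71
R5: basic=0.58, slow=0.74; AND[min(a, b)] → w = 0.58
Rules with consequent 'weak': {R3, R4, R5} → strengths 0.38, 0.71, 0.58
Aggregate via t-conorm [max(a, b)]: 0.71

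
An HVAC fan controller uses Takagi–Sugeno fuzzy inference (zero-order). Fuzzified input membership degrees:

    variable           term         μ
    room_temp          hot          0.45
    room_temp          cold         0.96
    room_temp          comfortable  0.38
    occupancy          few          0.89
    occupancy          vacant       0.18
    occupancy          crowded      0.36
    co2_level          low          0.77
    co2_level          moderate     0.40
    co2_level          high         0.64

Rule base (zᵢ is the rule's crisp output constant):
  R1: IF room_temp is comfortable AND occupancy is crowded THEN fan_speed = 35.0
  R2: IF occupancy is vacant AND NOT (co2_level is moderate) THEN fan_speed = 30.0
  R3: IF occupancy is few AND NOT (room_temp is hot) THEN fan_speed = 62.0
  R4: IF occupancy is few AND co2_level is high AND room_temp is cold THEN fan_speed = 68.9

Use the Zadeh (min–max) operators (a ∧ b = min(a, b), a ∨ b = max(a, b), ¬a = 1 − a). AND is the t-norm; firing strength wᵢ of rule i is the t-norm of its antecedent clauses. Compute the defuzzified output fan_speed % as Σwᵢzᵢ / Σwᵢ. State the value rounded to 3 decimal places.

R1 (z=35.0): comfortable=0.38, crowded=0.36; AND[min(a, b)] → w = 0.36
R2 (z=30.0): vacant=0.18, ¬moderate=1−0.40=0.60; AND[min(a, b)] → w = 0.18
R3 (z=62.0): few=0.89, ¬hot=1−0.45=0.55; AND[min(a, b)] → w = 0.55
R4 (z=68.9): few=0.89, high=0.64, cold=0.96; AND[min(a, b)] → w = 0.64
Weighted average = (0.36·35.0 + 0.18·30.0 + 0.55·62.0 + 0.64·68.9) / (0.36 + 0.18 + 0.55 + 0.64)
  = 96.1960 / 1.7300 = 55.605

55.605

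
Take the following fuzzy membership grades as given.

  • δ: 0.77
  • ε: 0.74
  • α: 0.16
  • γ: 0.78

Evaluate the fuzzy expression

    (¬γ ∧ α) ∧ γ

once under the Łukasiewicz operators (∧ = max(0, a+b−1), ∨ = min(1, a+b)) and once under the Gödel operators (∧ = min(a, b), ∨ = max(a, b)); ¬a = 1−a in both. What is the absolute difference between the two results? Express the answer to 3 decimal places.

Under Łukasiewicz:
  ¬γ = 1 − 0.78 = 0.22
  ¬γ ∧ α = max(0, a+b−1) on (0.22, 0.16) = 0.00
  (¬γ ∧ α) ∧ γ = max(0, a+b−1) on (0.00, 0.78) = 0.00
  → value = 0.0000
Under Gödel:
  ¬γ = 1 − 0.78 = 0.22
  ¬γ ∧ α = min(a, b) on (0.22, 0.16) = 0.16
  (¬γ ∧ α) ∧ γ = min(a, b) on (0.16, 0.78) = 0.16
  → value = 0.1600
|0.0000 − 0.1600| = 0.160

0.160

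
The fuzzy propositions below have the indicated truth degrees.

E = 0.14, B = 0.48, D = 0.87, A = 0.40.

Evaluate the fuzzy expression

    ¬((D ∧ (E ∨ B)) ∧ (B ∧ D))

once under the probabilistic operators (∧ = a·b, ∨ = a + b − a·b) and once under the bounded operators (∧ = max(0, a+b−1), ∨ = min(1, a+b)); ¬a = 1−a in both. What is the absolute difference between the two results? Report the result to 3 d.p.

0.201

Under probabilistic:
  E ∨ B = a + b − a·b on (0.1400, 0.4800) = 0.5528
  D ∧ (E ∨ B) = a·b on (0.8700, 0.5528) = 0.4809
  B ∧ D = a·b on (0.4800, 0.8700) = 0.4176
  (D ∧ (E ∨ B)) ∧ (B ∧ D) = a·b on (0.4809, 0.4176) = 0.2008
  ¬((D ∧ (E ∨ B)) ∧ (B ∧ D)) = 1 − 0.2008 = 0.7992
  → value = 0.7992
Under bounded:
  E ∨ B = min(1, a+b) on (0.14, 0.48) = 0.62
  D ∧ (E ∨ B) = max(0, a+b−1) on (0.87, 0.62) = 0.49
  B ∧ D = max(0, a+b−1) on (0.48, 0.87) = 0.35
  (D ∧ (E ∨ B)) ∧ (B ∧ D) = max(0, a+b−1) on (0.49, 0.35) = 0.00
  ¬((D ∧ (E ∨ B)) ∧ (B ∧ D)) = 1 − 0.00 = 1.00
  → value = 1.0000
|0.7992 − 1.0000| = 0.201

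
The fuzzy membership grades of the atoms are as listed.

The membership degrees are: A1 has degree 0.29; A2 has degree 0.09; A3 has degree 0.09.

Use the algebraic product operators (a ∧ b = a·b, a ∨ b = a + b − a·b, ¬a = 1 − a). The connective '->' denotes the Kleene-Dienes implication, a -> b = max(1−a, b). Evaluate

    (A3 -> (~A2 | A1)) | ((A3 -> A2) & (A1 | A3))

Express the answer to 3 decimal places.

~A2 = 1 − 0.0900 = 0.9100
~A2 | A1 = a + b − a·b on (0.9100, 0.2900) = 0.9361
A3 -> (~A2 | A1)  [Kleene-Dienes: max(1−a, b)] with a=0.0900, b=0.9361 → 0.9361
A3 -> A2  [Kleene-Dienes: max(1−a, b)] with a=0.0900, b=0.0900 → 0.9100
A1 | A3 = a + b − a·b on (0.2900, 0.0900) = 0.3539
(A3 -> A2) & (A1 | A3) = a·b on (0.9100, 0.3539) = 0.3220
(A3 -> (~A2 | A1)) | ((A3 -> A2) & (A1 | A3)) = a + b − a·b on (0.9361, 0.3220) = 0.9567

0.957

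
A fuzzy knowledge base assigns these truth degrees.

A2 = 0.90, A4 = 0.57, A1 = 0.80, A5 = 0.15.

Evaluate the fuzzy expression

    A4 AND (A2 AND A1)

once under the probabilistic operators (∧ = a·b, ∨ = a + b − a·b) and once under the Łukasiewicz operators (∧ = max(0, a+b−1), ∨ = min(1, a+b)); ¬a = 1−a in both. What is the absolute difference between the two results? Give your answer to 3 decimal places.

Under probabilistic:
  A2 AND A1 = a·b on (0.9000, 0.8000) = 0.7200
  A4 AND (A2 AND A1) = a·b on (0.5700, 0.7200) = 0.4104
  → value = 0.4104
Under Łukasiewicz:
  A2 AND A1 = max(0, a+b−1) on (0.90, 0.80) = 0.70
  A4 AND (A2 AND A1) = max(0, a+b−1) on (0.57, 0.70) = 0.27
  → value = 0.2700
|0.4104 − 0.2700| = 0.140

0.140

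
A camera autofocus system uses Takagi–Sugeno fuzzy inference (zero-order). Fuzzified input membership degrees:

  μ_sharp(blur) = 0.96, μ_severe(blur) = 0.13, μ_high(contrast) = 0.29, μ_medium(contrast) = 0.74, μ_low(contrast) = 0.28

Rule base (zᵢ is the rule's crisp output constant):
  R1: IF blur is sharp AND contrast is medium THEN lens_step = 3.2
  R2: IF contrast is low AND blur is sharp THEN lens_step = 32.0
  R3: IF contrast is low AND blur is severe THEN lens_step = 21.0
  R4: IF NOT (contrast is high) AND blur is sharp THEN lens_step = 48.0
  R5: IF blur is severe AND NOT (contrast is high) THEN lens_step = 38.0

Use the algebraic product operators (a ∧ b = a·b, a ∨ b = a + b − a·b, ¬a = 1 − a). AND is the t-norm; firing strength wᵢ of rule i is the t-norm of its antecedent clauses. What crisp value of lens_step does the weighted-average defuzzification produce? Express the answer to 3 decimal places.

R1 (z=3.2): sharp=0.96, medium=0.74; AND[a·b] → w = 0.7104
R2 (z=32.0): low=0.28, sharp=0.96; AND[a·b] → w = 0.2688
R3 (z=21.0): low=0.28, severe=0.13; AND[a·b] → w = 0.0364
R4 (z=48.0): ¬high=1−0.29=0.71, sharp=0.96; AND[a·b] → w = 0.6816
R5 (z=38.0): severe=0.13, ¬high=1−0.29=0.71; AND[a·b] → w = 0.0923
Weighted average = (0.7104·3.2 + 0.2688·32.0 + 0.0364·21.0 + 0.6816·48.0 + 0.0923·38.0) / (0.7104 + 0.2688 + 0.0364 + 0.6816 + 0.0923)
  = 47.8635 / 1.7895 = 26.747

26.747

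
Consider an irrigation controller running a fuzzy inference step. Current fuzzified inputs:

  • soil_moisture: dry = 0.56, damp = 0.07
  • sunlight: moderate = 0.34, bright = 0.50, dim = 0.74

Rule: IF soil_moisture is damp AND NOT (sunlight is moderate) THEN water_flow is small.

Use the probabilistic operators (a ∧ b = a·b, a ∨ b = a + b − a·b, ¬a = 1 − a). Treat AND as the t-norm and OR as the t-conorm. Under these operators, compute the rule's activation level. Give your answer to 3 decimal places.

firing strength: damp=0.07, ¬moderate=1−0.34=0.66; AND[a·b] → w = 0.0462

0.046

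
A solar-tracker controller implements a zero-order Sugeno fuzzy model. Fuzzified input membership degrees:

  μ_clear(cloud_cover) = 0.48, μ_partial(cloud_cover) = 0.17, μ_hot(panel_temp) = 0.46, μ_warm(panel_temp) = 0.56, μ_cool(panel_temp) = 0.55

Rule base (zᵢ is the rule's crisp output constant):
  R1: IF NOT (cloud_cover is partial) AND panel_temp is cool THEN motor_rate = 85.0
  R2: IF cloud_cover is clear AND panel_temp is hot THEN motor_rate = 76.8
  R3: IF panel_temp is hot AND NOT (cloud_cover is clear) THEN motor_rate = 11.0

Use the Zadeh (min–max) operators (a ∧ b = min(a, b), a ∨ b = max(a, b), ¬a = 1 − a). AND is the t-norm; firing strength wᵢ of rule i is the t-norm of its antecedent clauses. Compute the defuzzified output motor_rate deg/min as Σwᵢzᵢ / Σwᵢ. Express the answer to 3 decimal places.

59.278

R1 (z=85.0): ¬partial=1−0.17=0.83, cool=0.55; AND[min(a, b)] → w = 0.55
R2 (z=76.8): clear=0.48, hot=0.46; AND[min(a, b)] → w = 0.46
R3 (z=11.0): hot=0.46, ¬clear=1−0.48=0.52; AND[min(a, b)] → w = 0.46
Weighted average = (0.55·85.0 + 0.46·76.8 + 0.46·11.0) / (0.55 + 0.46 + 0.46)
  = 87.1380 / 1.4700 = 59.278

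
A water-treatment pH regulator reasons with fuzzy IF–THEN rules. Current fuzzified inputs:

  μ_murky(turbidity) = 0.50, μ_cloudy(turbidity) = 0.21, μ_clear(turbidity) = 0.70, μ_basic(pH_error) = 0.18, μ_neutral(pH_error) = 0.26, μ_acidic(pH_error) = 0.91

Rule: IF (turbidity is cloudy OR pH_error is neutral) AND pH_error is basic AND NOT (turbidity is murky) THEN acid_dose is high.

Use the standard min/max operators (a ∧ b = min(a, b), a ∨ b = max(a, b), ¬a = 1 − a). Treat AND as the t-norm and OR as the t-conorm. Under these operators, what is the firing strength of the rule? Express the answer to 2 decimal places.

firing strength: (cloudy=0.21 OR neutral=0.26) = 0.26; AND[min(a, b)] with basic=0.18, ¬murky=1−0.50=0.50 → w = 0.18

0.18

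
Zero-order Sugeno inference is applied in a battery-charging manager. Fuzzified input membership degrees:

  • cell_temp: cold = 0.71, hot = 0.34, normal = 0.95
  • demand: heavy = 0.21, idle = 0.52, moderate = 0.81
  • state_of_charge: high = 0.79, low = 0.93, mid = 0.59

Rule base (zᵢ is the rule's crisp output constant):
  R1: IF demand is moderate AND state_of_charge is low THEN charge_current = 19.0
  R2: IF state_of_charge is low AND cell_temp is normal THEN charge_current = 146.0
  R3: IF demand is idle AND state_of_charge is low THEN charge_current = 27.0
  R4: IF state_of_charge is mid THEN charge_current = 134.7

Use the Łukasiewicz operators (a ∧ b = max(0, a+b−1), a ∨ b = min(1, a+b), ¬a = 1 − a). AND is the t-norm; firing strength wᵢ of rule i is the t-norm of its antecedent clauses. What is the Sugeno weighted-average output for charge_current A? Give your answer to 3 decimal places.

88.031

R1 (z=19.0): moderate=0.81, low=0.93; AND[max(0, a+b−1)] → w = 0.74
R2 (z=146.0): low=0.93, normal=0.95; AND[max(0, a+b−1)] → w = 0.88
R3 (z=27.0): idle=0.52, low=0.93; AND[max(0, a+b−1)] → w = 0.45
R4 (z=134.7): mid=0.59 → w = 0.59
Weighted average = (0.74·19.0 + 0.88·146.0 + 0.45·27.0 + 0.59·134.7) / (0.74 + 0.88 + 0.45 + 0.59)
  = 234.1630 / 2.6600 = 88.031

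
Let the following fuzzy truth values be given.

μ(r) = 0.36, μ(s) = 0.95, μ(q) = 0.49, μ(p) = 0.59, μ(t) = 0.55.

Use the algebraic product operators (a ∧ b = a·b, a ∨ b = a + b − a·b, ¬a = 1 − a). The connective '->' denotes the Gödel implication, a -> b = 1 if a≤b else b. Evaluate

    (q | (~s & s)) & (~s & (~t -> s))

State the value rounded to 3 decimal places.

~s = 1 − 0.9500 = 0.0500
~s & s = a·b on (0.0500, 0.9500) = 0.0475
q | (~s & s) = a + b − a·b on (0.4900, 0.0475) = 0.5142
~s = 1 − 0.9500 = 0.0500
~t = 1 − 0.5500 = 0.4500
~t -> s  [Gödel: 1 if a≤b else b] with a=0.4500, b=0.9500 → 1.0000
~s & (~t -> s) = a·b on (0.0500, 1.0000) = 0.0500
(q | (~s & s)) & (~s & (~t -> s)) = a·b on (0.5142, 0.0500) = 0.0257

0.026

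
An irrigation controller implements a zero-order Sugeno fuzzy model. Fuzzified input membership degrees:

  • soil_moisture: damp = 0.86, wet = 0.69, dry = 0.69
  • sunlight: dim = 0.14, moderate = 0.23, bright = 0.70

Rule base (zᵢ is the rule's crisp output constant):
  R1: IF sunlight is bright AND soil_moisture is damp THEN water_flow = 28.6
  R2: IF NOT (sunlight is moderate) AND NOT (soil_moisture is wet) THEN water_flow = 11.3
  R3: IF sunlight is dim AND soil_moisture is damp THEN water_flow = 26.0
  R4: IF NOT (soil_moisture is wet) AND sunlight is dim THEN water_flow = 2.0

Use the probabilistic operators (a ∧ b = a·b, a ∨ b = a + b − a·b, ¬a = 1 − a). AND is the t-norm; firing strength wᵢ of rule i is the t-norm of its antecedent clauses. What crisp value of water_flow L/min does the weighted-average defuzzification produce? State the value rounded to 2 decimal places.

R1 (z=28.6): bright=0.70, damp=0.86; AND[a·b] → w = 0.6020
R2 (z=11.3): ¬moderate=1−0.23=0.77, ¬wet=1−0.69=0.31; AND[a·b] → w = 0.2387
R3 (z=26.0): dim=0.14, damp=0.86; AND[a·b] → w = 0.1204
R4 (z=2.0): ¬wet=1−0.69=0.31, dim=0.14; AND[a·b] → w = 0.0434
Weighted average = (0.6020·28.6 + 0.2387·11.3 + 0.1204·26.0 + 0.0434·2.0) / (0.6020 + 0.2387 + 0.1204 + 0.0434)
  = 23.1317 / 1.0045 = 23.03

23.03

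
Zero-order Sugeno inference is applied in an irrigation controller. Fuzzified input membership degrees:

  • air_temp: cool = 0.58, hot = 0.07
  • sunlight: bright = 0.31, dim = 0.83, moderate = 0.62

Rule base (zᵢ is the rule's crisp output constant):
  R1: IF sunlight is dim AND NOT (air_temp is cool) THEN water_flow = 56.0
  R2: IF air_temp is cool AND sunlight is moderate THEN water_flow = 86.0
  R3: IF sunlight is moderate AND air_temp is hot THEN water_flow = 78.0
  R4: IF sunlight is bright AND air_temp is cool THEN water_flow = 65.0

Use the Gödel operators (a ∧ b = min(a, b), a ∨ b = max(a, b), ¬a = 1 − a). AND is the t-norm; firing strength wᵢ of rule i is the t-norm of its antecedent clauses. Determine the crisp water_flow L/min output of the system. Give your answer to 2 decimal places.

71.75

R1 (z=56.0): dim=0.83, ¬cool=1−0.58=0.42; AND[min(a, b)] → w = 0.42
R2 (z=86.0): cool=0.58, moderate=0.62; AND[min(a, b)] → w = 0.58
R3 (z=78.0): moderate=0.62, hot=0.07; AND[min(a, b)] → w = 0.07
R4 (z=65.0): bright=0.31, cool=0.58; AND[min(a, b)] → w = 0.31
Weighted average = (0.42·56.0 + 0.58·86.0 + 0.07·78.0 + 0.31·65.0) / (0.42 + 0.58 + 0.07 + 0.31)
  = 99.0100 / 1.3800 = 71.75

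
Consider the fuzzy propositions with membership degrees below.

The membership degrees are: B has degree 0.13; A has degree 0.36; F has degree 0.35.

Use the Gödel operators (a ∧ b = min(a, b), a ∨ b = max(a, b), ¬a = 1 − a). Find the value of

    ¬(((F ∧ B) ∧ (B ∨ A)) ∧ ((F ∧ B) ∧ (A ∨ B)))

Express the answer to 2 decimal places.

0.87

F ∧ B = min(a, b) on (0.35, 0.13) = 0.13
B ∨ A = max(a, b) on (0.13, 0.36) = 0.36
(F ∧ B) ∧ (B ∨ A) = min(a, b) on (0.13, 0.36) = 0.13
F ∧ B = min(a, b) on (0.35, 0.13) = 0.13
A ∨ B = max(a, b) on (0.36, 0.13) = 0.36
(F ∧ B) ∧ (A ∨ B) = min(a, b) on (0.13, 0.36) = 0.13
((F ∧ B) ∧ (B ∨ A)) ∧ ((F ∧ B) ∧ (A ∨ B)) = min(a, b) on (0.13, 0.13) = 0.13
¬(((F ∧ B) ∧ (B ∨ A)) ∧ ((F ∧ B) ∧ (A ∨ B))) = 1 − 0.13 = 0.87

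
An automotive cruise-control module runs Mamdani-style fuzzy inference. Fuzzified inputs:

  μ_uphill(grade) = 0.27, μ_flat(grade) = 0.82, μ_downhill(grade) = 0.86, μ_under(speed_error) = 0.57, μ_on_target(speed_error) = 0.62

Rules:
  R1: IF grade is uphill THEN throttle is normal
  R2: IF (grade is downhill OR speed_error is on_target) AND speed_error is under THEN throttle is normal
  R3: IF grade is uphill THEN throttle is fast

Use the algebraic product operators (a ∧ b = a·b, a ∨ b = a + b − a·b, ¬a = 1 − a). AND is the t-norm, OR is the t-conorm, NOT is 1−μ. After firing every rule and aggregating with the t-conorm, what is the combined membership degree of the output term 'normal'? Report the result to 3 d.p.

R1: uphill=0.27 → w = 0.2700
R2: (downhill=0.86 OR on_target=0.62) = 0.9468; AND[a·b] with under=0.57 → w = 0.5397
R3: uphill=0.27 → w = 0.2700
Rules with consequent 'normal': {R1, R2} → strengths 0.2700, 0.5397
Aggregate via t-conorm [a + b − a·b]: 0.6640

0.664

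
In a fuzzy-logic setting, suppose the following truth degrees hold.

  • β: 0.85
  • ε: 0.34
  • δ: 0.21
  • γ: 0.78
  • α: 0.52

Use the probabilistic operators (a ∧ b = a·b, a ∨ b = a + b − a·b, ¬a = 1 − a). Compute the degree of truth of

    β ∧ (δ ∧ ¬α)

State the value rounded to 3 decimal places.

0.086

¬α = 1 − 0.5200 = 0.4800
δ ∧ ¬α = a·b on (0.2100, 0.4800) = 0.1008
β ∧ (δ ∧ ¬α) = a·b on (0.8500, 0.1008) = 0.0857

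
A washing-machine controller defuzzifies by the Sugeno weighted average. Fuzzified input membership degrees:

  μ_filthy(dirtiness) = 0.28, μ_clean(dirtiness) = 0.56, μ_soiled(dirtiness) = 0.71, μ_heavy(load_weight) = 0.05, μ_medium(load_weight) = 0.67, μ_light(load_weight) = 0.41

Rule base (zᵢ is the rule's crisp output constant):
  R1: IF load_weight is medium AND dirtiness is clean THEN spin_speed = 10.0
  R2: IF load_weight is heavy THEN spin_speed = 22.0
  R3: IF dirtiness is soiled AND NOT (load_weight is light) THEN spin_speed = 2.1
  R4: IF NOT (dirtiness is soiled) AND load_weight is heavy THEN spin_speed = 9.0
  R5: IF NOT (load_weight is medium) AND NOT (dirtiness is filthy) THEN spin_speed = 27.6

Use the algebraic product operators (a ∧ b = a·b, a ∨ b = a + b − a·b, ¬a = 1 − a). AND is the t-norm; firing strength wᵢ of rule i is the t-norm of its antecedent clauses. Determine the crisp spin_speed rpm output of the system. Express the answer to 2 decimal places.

11.33

R1 (z=10.0): medium=0.67, clean=0.56; AND[a·b] → w = 0.3752
R2 (z=22.0): heavy=0.05 → w = 0.0500
R3 (z=2.1): soiled=0.71, ¬light=1−0.41=0.59; AND[a·b] → w = 0.4189
R4 (z=9.0): ¬soiled=1−0.71=0.29, heavy=0.05; AND[a·b] → w = 0.0145
R5 (z=27.6): ¬medium=1−0.67=0.33, ¬filthy=1−0.28=0.72; AND[a·b] → w = 0.2376
Weighted average = (0.3752·10.0 + 0.0500·22.0 + 0.4189·2.1 + 0.0145·9.0 + 0.2376·27.6) / (0.3752 + 0.0500 + 0.4189 + 0.0145 + 0.2376)
  = 12.4200 / 1.0962 = 11.33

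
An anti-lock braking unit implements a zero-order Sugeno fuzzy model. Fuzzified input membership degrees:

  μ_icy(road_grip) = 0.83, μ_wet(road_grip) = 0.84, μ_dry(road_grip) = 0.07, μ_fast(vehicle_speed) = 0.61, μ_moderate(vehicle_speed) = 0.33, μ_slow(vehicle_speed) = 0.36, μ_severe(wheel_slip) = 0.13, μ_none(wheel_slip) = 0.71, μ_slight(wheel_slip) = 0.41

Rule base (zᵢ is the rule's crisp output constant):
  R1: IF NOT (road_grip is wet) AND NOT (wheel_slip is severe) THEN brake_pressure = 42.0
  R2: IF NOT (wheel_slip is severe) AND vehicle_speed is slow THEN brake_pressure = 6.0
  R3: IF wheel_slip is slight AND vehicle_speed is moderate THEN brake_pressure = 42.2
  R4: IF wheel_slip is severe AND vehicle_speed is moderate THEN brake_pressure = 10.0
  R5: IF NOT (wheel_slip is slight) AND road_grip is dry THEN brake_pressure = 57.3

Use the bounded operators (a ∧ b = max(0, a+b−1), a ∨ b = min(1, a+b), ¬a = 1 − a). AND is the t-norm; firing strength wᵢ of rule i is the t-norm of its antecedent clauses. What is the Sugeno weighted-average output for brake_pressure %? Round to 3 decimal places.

R1 (z=42.0): ¬wet=1−0.84=0.16, ¬severe=1−0.13=0.87; AND[max(0, a+b−1)] → w = 0.03
R2 (z=6.0): ¬severe=1−0.13=0.87, slow=0.36; AND[max(0, a+b−1)] → w = 0.23
R3 (z=42.2): slight=0.41, moderate=0.33; AND[max(0, a+b−1)] → w = 0.00
R4 (z=10.0): severe=0.13, moderate=0.33; AND[max(0, a+b−1)] → w = 0.00
R5 (z=57.3): ¬slight=1−0.41=0.59, dry=0.07; AND[max(0, a+b−1)] → w = 0.00
Weighted average = (0.03·42.0 + 0.23·6.0 + 0.00·42.2 + 0.00·10.0 + 0.00·57.3) / (0.03 + 0.23 + 0.00 + 0.00 + 0.00)
  = 2.6400 / 0.2600 = 10.154

10.154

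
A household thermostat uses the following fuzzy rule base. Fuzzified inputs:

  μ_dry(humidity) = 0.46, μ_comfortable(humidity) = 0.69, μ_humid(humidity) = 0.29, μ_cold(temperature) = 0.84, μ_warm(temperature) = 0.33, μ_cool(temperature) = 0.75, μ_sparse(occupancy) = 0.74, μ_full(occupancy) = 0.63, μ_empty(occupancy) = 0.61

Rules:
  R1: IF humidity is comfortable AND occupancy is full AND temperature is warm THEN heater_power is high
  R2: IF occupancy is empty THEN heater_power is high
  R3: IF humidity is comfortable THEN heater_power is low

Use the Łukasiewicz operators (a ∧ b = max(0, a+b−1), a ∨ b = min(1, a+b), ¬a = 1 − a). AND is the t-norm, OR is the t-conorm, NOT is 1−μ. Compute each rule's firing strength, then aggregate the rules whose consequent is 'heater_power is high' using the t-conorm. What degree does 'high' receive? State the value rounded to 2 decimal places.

0.61

R1: comfortable=0.69, full=0.63, warm=0.33; AND[max(0, a+b−1)] → w = 0.00
R2: empty=0.61 → w = 0.61
R3: comfortable=0.69 → w = 0.69
Rules with consequent 'high': {R1, R2} → strengths 0.00, 0.61
Aggregate via t-conorm [min(1, a+b)]: 0.61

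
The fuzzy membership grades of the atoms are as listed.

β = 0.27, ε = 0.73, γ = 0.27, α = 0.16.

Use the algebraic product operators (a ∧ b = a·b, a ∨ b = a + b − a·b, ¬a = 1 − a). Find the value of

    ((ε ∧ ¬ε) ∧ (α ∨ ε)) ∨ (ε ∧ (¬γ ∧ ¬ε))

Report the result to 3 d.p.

¬ε = 1 − 0.7300 = 0.2700
ε ∧ ¬ε = a·b on (0.7300, 0.2700) = 0.1971
α ∨ ε = a + b − a·b on (0.1600, 0.7300) = 0.7732
(ε ∧ ¬ε) ∧ (α ∨ ε) = a·b on (0.1971, 0.7732) = 0.1524
¬γ = 1 − 0.2700 = 0.7300
¬ε = 1 − 0.7300 = 0.2700
¬γ ∧ ¬ε = a·b on (0.7300, 0.2700) = 0.1971
ε ∧ (¬γ ∧ ¬ε) = a·b on (0.7300, 0.1971) = 0.1439
((ε ∧ ¬ε) ∧ (α ∨ ε)) ∨ (ε ∧ (¬γ ∧ ¬ε)) = a + b − a·b on (0.1524, 0.1439) = 0.2744

0.274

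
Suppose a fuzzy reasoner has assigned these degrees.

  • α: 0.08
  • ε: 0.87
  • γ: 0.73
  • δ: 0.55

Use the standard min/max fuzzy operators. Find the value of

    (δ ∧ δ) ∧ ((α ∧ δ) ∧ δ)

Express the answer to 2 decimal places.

0.08

δ ∧ δ = min(a, b) on (0.55, 0.55) = 0.55
α ∧ δ = min(a, b) on (0.08, 0.55) = 0.08
(α ∧ δ) ∧ δ = min(a, b) on (0.08, 0.55) = 0.08
(δ ∧ δ) ∧ ((α ∧ δ) ∧ δ) = min(a, b) on (0.55, 0.08) = 0.08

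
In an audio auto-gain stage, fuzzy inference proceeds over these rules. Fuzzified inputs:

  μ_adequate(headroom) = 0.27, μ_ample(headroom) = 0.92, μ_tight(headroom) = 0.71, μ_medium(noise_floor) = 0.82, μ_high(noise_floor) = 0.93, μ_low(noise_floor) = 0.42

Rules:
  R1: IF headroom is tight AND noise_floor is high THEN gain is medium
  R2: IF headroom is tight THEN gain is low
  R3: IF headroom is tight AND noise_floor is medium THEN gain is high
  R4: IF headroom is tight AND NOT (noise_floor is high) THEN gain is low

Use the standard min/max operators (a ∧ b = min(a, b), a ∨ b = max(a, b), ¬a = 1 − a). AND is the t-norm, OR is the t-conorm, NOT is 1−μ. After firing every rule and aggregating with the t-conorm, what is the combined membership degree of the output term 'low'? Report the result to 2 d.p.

0.71

R1: tight=0.71, high=0.93; AND[min(a, b)] → w = 0.71
R2: tight=0.71 → w = 0.71
R3: tight=0.71, medium=0.82; AND[min(a, b)] → w = 0.71
R4: tight=0.71, ¬high=1−0.93=0.07; AND[min(a, b)] → w = 0.07
Rules with consequent 'low': {R2, R4} → strengths 0.71, 0.07
Aggregate via t-conorm [max(a, b)]: 0.71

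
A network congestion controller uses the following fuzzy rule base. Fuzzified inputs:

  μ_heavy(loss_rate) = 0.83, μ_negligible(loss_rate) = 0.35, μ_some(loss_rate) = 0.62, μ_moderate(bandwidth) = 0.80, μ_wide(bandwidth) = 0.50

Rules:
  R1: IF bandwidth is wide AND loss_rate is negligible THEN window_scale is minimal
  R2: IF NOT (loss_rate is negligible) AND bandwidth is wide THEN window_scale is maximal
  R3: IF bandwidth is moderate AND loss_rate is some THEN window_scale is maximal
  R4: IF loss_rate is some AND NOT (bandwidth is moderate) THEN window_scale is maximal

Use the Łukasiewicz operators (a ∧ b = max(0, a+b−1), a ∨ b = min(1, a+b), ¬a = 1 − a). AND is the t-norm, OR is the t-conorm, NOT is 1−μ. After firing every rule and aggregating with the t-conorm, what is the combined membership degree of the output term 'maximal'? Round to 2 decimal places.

0.57

R1: wide=0.50, negligible=0.35; AND[max(0, a+b−1)] → w = 0.00
R2: ¬negligible=1−0.35=0.65, wide=0.50; AND[max(0, a+b−1)] → w = 0.15
R3: moderate=0.80, some=0.62; AND[max(0, a+b−1)] → w = 0.42
R4: some=0.62, ¬moderate=1−0.80=0.20; AND[max(0, a+b−1)] → w = 0.00
Rules with consequent 'maximal': {R2, R3, R4} → strengths 0.15, 0.42, 0.00
Aggregate via t-conorm [min(1, a+b)]: 0.57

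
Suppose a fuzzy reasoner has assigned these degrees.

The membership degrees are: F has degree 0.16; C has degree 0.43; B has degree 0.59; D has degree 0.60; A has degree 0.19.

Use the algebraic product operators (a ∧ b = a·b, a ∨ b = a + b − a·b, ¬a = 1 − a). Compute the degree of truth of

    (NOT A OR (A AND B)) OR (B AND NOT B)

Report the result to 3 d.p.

NOT A = 1 − 0.1900 = 0.8100
A AND B = a·b on (0.1900, 0.5900) = 0.1121
NOT A OR (A AND B) = a + b − a·b on (0.8100, 0.1121) = 0.8313
NOT B = 1 − 0.5900 = 0.4100
B AND NOT B = a·b on (0.5900, 0.4100) = 0.2419
(NOT A OR (A AND B)) OR (B AND NOT B) = a + b − a·b on (0.8313, 0.2419) = 0.8721

0.872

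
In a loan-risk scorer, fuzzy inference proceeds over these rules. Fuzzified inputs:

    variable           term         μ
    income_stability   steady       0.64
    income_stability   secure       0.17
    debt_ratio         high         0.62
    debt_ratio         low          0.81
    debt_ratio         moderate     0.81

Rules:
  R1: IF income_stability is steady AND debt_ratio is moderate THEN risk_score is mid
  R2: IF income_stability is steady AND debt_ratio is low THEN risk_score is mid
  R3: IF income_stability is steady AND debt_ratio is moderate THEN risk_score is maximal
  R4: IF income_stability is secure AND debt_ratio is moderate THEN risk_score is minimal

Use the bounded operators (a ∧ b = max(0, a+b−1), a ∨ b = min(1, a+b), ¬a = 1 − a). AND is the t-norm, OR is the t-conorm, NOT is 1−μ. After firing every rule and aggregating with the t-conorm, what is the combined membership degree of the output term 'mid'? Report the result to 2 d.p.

R1: steady=0.64, moderate=0.81; AND[max(0, a+b−1)] → w = 0.45
R2: steady=0.64, low=0.81; AND[max(0, a+b−1)] → w = 0.45
R3: steady=0.64, moderate=0.81; AND[max(0, a+b−1)] → w = 0.45
R4: secure=0.17, moderate=0.81; AND[max(0, a+b−1)] → w = 0.00
Rules with consequent 'mid': {R1, R2} → strengths 0.45, 0.45
Aggregate via t-conorm [min(1, a+b)]: 0.90

0.90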